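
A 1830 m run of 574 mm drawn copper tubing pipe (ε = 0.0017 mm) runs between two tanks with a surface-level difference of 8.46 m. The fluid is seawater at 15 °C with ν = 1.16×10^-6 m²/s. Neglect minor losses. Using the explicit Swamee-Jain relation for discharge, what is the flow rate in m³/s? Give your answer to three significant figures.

Q ≈ 0.548 m³/s

Swamee-Jain (Type II): Q = -0.965·√(gD⁵h_f/L)·ln[ε/(3.7D) + √(3.17ν²L/(gD³h_f))]
√(gD⁵h_f/L) = √(9.81·0.574⁵·8.46/1830) = 0.05316
ε/(3.7D) = 8.00×10^-7; √(3.17ν²L/(gD³h_f)) = 2.23×10^-5
Q = -0.965·0.05316·ln(2.310×10^-5) = 0.5476 m³/s
Check: V = 2.12 m/s, Re = 1.05×10^6, f = 0.01159, h_f = 8.44 m ≈ 8.46 m ✓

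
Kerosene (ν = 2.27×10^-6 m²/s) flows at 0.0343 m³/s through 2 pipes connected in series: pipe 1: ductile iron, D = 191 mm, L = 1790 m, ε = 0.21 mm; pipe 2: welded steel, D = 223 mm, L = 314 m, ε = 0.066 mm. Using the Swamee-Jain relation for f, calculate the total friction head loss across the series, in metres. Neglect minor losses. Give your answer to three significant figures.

H ≈ 16.6 m

Pipe 1: V = 1.197 m/s, Re = 1.01×10^5, ε/D = 0.00110, f = 0.02267, h_1 = f(L/D)V²/2g = 15.52 m
Pipe 2: V = 0.8782 m/s, Re = 8.63×10^4, ε/D = 2.96×10^-4, f = 0.01993, h_2 = f(L/D)V²/2g = 1.103 m
Series → Q common, losses add: H = Σh = 16.62 m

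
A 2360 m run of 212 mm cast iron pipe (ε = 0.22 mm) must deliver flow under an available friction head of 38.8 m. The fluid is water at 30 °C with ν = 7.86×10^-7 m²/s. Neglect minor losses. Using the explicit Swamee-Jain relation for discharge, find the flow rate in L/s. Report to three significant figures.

Swamee-Jain (Type II): Q = -0.965·√(gD⁵h_f/L)·ln[ε/(3.7D) + √(3.17ν²L/(gD³h_f))]
√(gD⁵h_f/L) = √(9.81·0.212⁵·38.8/2360) = 0.008311
ε/(3.7D) = 2.80×10^-4; √(3.17ν²L/(gD³h_f)) = 3.57×10^-5
Q = -0.965·0.008311·ln(3.162×10^-4) = 0.06463 m³/s
Check: V = 1.83 m/s, Re = 4.94×10^5, f = 0.02053, h_f = 39.0 m ≈ 38.8 m ✓

Q ≈ 64.6 L/s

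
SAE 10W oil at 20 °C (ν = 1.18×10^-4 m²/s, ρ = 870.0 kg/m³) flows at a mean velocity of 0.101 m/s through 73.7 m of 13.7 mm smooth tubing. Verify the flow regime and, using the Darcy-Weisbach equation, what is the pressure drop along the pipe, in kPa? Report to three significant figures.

Re = VD/ν = 0.101·0.01370/1.18×10^-4 = 11.7 → laminar (Re < 2300)
f = 64/Re = 5.458
h_f = f(L/D)V²/(2g) = 5.458·(73.7/0.01370)·0.101²/(2·9.81) = 15.27 m
Δp = ρg·h_f = 870.0·9.81·15.27 = 130.3 kPa

Δp ≈ 130 kPa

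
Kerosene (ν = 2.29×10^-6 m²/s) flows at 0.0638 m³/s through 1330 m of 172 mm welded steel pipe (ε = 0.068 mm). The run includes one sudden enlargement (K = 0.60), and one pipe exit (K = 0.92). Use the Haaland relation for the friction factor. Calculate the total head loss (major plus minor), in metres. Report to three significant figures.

V = 4Q/(πD²) = 2.746 m/s; V²/2g = 0.3843 m
Re = 2.06×10^5, ε/D = 3.95×10^-4 → f = 0.01801 (Haaland)
Major: h_f = f(L/D)·V²/2g = 0.01801·7733·0.3843 = 53.52 m
Minor: ΣK = 1.52; h_m = ΣK·V²/2g = 0.5841 m
Total H_L = 53.52 + 0.5841 = 54.11 m

H_L ≈ 54.1 m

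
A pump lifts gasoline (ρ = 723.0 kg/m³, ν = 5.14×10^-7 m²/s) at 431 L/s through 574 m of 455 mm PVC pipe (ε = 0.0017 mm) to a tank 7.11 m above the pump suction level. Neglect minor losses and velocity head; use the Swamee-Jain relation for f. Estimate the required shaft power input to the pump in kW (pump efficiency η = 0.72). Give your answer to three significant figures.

V = 4Q/(πD²) = 2.651 m/s; Re = 2.35×10^6; ε/D = 3.74×10^-6; f = 0.01027
h_f = f(L/D)V²/2g = 4.638 m
Total head H = z + h_f = 7.11 + 4.638 = 11.75 m
P_hyd = ρgQH = 723.0·9.81·0.431·11.75 = 35.91 kW
P_shaft = P_hyd/η = 35.91/0.72 = 49.88 kW

P_shaft ≈ 49.9 kW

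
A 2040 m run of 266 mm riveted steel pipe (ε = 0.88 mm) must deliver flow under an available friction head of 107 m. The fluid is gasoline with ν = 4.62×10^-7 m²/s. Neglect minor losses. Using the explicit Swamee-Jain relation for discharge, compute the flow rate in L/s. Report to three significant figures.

Q ≈ 177 L/s

Swamee-Jain (Type II): Q = -0.965·√(gD⁵h_f/L)·ln[ε/(3.7D) + √(3.17ν²L/(gD³h_f))]
√(gD⁵h_f/L) = √(9.81·0.266⁵·107/2040) = 0.02618
ε/(3.7D) = 8.94×10^-4; √(3.17ν²L/(gD³h_f)) = 8.36×10^-6
Q = -0.965·0.02618·ln(9.025×10^-4) = 0.1771 m³/s
Check: V = 3.19 m/s, Re = 1.83×10^6, f = 0.02701, h_f = 107 m ≈ 107 m ✓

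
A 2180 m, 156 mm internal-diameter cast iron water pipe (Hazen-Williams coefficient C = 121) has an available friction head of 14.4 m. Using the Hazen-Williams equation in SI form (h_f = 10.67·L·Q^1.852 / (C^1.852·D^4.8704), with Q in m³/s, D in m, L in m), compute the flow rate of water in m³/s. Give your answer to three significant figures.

Q ≈ 0.0169 m³/s

Rearranging: Q = [h_f·C^1.852·D^4.8704 / (10.67·L)]^(1/1.852)
Q = [14.4·121^1.852·0.156^4.8704 / (10.67·2180)]^0.540 = 0.01693 m³/s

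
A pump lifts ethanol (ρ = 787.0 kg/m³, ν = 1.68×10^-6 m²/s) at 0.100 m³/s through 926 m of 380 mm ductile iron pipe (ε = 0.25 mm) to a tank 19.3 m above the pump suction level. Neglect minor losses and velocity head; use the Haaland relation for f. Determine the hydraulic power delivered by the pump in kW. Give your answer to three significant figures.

V = 4Q/(πD²) = 0.8817 m/s; Re = 1.99×10^5; ε/D = 6.58×10^-4; f = 0.01943
h_f = f(L/D)V²/2g = 1.876 m
Total head H = z + h_f = 19.3 + 1.876 = 21.18 m
P_hyd = ρgQH = 787.0·9.81·0.100·21.18 = 16.35 kW

P_hyd ≈ 16.3 kW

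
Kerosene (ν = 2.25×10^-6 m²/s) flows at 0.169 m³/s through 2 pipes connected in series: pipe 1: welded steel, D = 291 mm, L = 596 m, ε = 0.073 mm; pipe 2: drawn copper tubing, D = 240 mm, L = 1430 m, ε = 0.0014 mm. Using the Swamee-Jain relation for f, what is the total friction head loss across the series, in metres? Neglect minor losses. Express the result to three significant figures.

H ≈ 69.3 m

Pipe 1: V = 2.541 m/s, Re = 3.29×10^5, ε/D = 2.51×10^-4, f = 0.01656, h_1 = f(L/D)V²/2g = 11.16 m
Pipe 2: V = 3.736 m/s, Re = 3.98×10^5, ε/D = 5.83×10^-6, f = 0.01372, h_2 = f(L/D)V²/2g = 58.15 m
Series → Q common, losses add: H = Σh = 69.31 m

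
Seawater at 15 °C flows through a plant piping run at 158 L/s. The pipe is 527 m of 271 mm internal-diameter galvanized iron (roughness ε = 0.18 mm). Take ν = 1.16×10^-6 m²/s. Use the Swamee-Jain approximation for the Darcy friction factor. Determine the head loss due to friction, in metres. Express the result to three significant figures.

h_f ≈ 13.8 m

V = 4Q/(πD²) = 4·0.158/(π·0.271²) = 2.739 m/s
Re = VD/ν = 2.739·0.271/1.16×10^-6 = 6.40×10^5 → turbulent
ε/D = 0.18/271 = 6.64×10^-4
Swamee-Jain: f = 0.01856
h_f = f(L/D)V²/(2g) = 0.01856·(527/0.271)·2.739²/(2·9.81) = 13.80 m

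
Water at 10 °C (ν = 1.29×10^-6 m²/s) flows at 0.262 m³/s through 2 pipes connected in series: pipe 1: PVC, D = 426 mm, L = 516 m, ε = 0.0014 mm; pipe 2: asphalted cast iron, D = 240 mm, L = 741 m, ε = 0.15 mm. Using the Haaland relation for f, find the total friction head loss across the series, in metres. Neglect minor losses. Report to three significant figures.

Pipe 1: V = 1.838 m/s, Re = 6.07×10^5, ε/D = 3.29×10^-6, f = 0.01266, h_1 = f(L/D)V²/2g = 2.641 m
Pipe 2: V = 5.791 m/s, Re = 1.08×10^6, ε/D = 6.25×10^-4, f = 0.01795, h_2 = f(L/D)V²/2g = 94.75 m
Series → Q common, losses add: H = Σh = 97.39 m

H ≈ 97.4 m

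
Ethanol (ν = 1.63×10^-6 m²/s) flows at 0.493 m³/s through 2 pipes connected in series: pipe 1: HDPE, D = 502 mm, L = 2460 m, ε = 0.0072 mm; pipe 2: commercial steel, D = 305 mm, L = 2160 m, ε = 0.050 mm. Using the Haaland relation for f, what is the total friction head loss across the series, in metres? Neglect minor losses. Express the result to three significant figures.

Pipe 1: V = 2.491 m/s, Re = 7.67×10^5, ε/D = 1.43×10^-5, f = 0.01234, h_1 = f(L/D)V²/2g = 19.12 m
Pipe 2: V = 6.748 m/s, Re = 1.26×10^6, ε/D = 1.64×10^-4, f = 0.01400, h_2 = f(L/D)V²/2g = 230.1 m
Series → Q common, losses add: H = Σh = 249.2 m

H ≈ 249 m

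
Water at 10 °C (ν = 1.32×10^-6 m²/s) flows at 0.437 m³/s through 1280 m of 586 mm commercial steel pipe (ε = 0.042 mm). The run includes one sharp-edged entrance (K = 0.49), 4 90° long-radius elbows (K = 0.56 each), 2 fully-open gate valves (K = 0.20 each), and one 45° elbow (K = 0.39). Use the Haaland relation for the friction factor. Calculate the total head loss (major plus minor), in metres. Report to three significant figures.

H_L ≈ 4.37 m

V = 4Q/(πD²) = 1.620 m/s; V²/2g = 0.1338 m
Re = 7.19×10^5, ε/D = 7.17×10^-5 → f = 0.01334 (Haaland)
Major: h_f = f(L/D)·V²/2g = 0.01334·2184·0.1338 = 3.898 m
Minor: ΣK = 3.52; h_m = ΣK·V²/2g = 0.4710 m
Total H_L = 3.898 + 0.4710 = 4.369 m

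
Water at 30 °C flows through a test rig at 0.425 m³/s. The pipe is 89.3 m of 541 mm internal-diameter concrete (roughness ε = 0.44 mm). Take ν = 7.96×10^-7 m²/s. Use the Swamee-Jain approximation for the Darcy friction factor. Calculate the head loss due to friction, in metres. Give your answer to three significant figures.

V = 4Q/(πD²) = 4·0.425/(π·0.541²) = 1.849 m/s
Re = VD/ν = 1.849·0.541/7.96×10^-7 = 1.26×10^6 → turbulent
ε/D = 0.44/541 = 8.13×10^-4
Swamee-Jain: f = 0.01905
h_f = f(L/D)V²/(2g) = 0.01905·(89.3/0.541)·1.849²/(2·9.81) = 0.5478 m

h_f ≈ 0.548 m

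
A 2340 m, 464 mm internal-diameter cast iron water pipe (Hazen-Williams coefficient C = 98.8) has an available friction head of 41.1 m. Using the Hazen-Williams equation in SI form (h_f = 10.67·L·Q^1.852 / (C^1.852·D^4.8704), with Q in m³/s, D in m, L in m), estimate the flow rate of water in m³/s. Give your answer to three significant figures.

Q ≈ 0.412 m³/s

Rearranging: Q = [h_f·C^1.852·D^4.8704 / (10.67·L)]^(1/1.852)
Q = [41.1·98.8^1.852·0.464^4.8704 / (10.67·2340)]^0.540 = 0.4119 m³/s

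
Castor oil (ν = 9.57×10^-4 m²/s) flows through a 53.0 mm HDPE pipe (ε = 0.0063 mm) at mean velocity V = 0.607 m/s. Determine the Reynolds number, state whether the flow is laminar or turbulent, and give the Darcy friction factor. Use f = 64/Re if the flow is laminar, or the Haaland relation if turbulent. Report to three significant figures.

Re = VD/ν = 0.6070·0.0530/9.57×10^-4 = 33.6
Re < 2300 → laminar → f = 64/Re = 1.904

Re ≈ 33.6; laminar; f = 64/Re ≈ 1.90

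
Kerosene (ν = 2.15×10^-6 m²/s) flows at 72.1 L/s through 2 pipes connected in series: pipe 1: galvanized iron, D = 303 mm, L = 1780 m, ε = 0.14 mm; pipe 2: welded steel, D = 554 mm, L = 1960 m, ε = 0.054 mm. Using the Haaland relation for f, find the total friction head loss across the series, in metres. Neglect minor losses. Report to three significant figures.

H ≈ 6.03 m

Pipe 1: V = 0.9999 m/s, Re = 1.41×10^5, ε/D = 4.62×10^-4, f = 0.01910, h_1 = f(L/D)V²/2g = 5.717 m
Pipe 2: V = 0.2991 m/s, Re = 7.71×10^4, ε/D = 9.75×10^-5, f = 0.01920, h_2 = f(L/D)V²/2g = 0.3097 m
Series → Q common, losses add: H = Σh = 6.026 m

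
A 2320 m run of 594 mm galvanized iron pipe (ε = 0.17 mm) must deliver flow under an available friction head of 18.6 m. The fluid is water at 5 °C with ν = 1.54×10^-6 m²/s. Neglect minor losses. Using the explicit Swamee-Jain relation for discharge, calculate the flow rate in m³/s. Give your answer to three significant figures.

Q ≈ 0.679 m³/s

Swamee-Jain (Type II): Q = -0.965·√(gD⁵h_f/L)·ln[ε/(3.7D) + √(3.17ν²L/(gD³h_f))]
√(gD⁵h_f/L) = √(9.81·0.594⁵·18.6/2320) = 0.07626
ε/(3.7D) = 7.74×10^-5; √(3.17ν²L/(gD³h_f)) = 2.14×10^-5
Q = -0.965·0.07626·ln(9.871×10^-5) = 0.6788 m³/s
Check: V = 2.45 m/s, Re = 9.45×10^5, f = 0.01567, h_f = 18.7 m ≈ 18.6 m ✓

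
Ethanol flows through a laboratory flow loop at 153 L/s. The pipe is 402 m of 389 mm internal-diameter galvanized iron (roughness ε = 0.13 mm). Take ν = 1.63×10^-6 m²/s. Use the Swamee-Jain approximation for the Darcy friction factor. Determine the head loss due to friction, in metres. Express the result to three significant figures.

h_f ≈ 1.51 m

V = 4Q/(πD²) = 4·0.153/(π·0.389²) = 1.287 m/s
Re = VD/ν = 1.287·0.389/1.63×10^-6 = 3.07×10^5 → turbulent
ε/D = 0.13/389 = 3.34×10^-4
Swamee-Jain: f = 0.01726
h_f = f(L/D)V²/(2g) = 0.01726·(402/0.389)·1.287²/(2·9.81) = 1.507 m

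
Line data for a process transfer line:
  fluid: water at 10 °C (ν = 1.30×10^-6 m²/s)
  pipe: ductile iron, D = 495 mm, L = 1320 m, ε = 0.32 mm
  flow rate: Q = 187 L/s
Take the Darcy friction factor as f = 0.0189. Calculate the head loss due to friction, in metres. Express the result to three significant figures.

V = 4Q/(πD²) = 4·0.187/(π·0.495²) = 0.9717 m/s
h_f = f(L/D)V²/(2g) = 0.01890·(1320/0.495)·0.9717²/(2·9.81) = 2.426 m

h_f ≈ 2.43 m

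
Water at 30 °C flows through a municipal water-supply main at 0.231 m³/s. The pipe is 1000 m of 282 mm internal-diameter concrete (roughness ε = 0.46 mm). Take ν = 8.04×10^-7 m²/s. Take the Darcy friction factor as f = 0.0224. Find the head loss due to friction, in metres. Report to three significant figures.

V = 4Q/(πD²) = 4·0.231/(π·0.282²) = 3.698 m/s
h_f = f(L/D)V²/(2g) = 0.02240·(1000/0.282)·3.698²/(2·9.81) = 55.38 m

h_f ≈ 55.4 m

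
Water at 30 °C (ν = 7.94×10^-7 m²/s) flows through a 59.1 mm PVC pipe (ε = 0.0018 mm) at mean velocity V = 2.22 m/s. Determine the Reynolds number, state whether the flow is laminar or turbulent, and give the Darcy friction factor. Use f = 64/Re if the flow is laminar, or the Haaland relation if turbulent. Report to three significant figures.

Re ≈ 1.65×10^5; turbulent; f ≈ 0.0163

Re = VD/ν = 2.220·0.0591/7.94×10^-7 = 1.65×10^5
Re > 4000 → turbulent; ε/D = 3.05×10^-5
Haaland: f = 0.01626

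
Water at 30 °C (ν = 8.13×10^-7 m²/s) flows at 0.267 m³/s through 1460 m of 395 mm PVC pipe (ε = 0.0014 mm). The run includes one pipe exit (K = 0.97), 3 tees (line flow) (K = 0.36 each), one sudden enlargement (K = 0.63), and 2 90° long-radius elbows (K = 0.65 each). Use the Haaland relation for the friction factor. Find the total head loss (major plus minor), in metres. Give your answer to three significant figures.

H_L ≈ 11.3 m

V = 4Q/(πD²) = 2.179 m/s; V²/2g = 0.2420 m
Re = 1.06×10^6, ε/D = 3.54×10^-6 → f = 0.01154 (Haaland)
Major: h_f = f(L/D)·V²/2g = 0.01154·3696·0.2420 = 10.32 m
Minor: ΣK = 3.98; h_m = ΣK·V²/2g = 0.9630 m
Total H_L = 10.32 + 0.9630 = 11.28 m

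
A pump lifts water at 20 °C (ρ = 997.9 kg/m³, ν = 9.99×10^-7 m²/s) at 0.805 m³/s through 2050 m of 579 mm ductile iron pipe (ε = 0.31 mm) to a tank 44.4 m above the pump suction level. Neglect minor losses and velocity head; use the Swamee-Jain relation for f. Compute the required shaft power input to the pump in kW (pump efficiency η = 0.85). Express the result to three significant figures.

V = 4Q/(πD²) = 3.057 m/s; Re = 1.77×10^6; ε/D = 5.35×10^-4; f = 0.01731
h_f = f(L/D)V²/2g = 29.20 m
Total head H = z + h_f = 44.4 + 29.20 = 73.60 m
P_hyd = ρgQH = 997.9·9.81·0.805·73.60 = 580.0 kW
P_shaft = P_hyd/η = 580.0/0.85 = 682.3 kW

P_shaft ≈ 682 kW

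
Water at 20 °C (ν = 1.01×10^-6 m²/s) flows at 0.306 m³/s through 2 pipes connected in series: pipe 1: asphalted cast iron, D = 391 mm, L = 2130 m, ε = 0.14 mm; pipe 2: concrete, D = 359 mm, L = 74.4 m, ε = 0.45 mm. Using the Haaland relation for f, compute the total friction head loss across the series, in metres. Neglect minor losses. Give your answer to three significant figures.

Pipe 1: V = 2.548 m/s, Re = 9.87×10^5, ε/D = 3.58×10^-4, f = 0.01611, h_1 = f(L/D)V²/2g = 29.05 m
Pipe 2: V = 3.023 m/s, Re = 1.07×10^6, ε/D = 0.00125, f = 0.02101, h_2 = f(L/D)V²/2g = 2.029 m
Series → Q common, losses add: H = Σh = 31.08 m

H ≈ 31.1 m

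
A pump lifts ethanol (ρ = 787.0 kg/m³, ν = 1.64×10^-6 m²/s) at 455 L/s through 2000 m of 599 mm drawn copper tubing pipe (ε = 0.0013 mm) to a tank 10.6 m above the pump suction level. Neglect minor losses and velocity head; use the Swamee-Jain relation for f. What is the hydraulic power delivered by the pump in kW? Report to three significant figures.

V = 4Q/(πD²) = 1.615 m/s; Re = 5.90×10^5; ε/D = 2.17×10^-6; f = 0.01275
h_f = f(L/D)V²/2g = 5.657 m
Total head H = z + h_f = 10.6 + 5.657 = 16.26 m
P_hyd = ρgQH = 787.0·9.81·0.455·16.26 = 57.11 kW

P_hyd ≈ 57.1 kW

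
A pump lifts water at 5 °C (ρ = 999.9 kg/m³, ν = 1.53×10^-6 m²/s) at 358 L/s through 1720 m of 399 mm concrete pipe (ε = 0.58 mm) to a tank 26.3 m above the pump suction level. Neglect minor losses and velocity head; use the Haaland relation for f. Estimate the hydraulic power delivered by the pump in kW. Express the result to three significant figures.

V = 4Q/(πD²) = 2.863 m/s; Re = 7.47×10^5; ε/D = 0.00145; f = 0.02187
h_f = f(L/D)V²/2g = 39.39 m
Total head H = z + h_f = 26.3 + 39.39 = 65.69 m
P_hyd = ρgQH = 999.9·9.81·0.358·65.69 = 230.7 kW

P_hyd ≈ 231 kW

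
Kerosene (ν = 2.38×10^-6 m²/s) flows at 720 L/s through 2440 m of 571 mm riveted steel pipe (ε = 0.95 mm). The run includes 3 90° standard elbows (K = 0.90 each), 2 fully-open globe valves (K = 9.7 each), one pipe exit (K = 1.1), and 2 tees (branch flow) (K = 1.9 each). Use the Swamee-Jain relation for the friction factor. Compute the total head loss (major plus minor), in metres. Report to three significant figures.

V = 4Q/(πD²) = 2.812 m/s; V²/2g = 0.4029 m
Re = 6.75×10^5, ε/D = 0.00166 → f = 0.02273 (Swamee-Jain)
Major: h_f = f(L/D)·V²/2g = 0.02273·4273·0.4029 = 39.13 m
Minor: ΣK = 27.0; h_m = ΣK·V²/2g = 10.88 m
Total H_L = 39.13 + 10.88 = 50.01 m

H_L ≈ 50.0 m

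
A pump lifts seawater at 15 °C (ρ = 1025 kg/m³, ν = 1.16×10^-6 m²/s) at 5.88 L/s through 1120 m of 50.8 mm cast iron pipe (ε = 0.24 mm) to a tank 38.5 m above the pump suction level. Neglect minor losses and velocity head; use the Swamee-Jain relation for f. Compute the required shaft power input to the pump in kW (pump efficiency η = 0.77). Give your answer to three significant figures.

V = 4Q/(πD²) = 2.901 m/s; Re = 1.27×10^5; ε/D = 0.00472; f = 0.03085
h_f = f(L/D)V²/2g = 291.8 m
Total head H = z + h_f = 38.5 + 291.8 = 330.3 m
P_hyd = ρgQH = 1025·9.81·0.00588·330.3 = 19.53 kW
P_shaft = P_hyd/η = 19.53/0.77 = 25.36 kW

P_shaft ≈ 25.4 kW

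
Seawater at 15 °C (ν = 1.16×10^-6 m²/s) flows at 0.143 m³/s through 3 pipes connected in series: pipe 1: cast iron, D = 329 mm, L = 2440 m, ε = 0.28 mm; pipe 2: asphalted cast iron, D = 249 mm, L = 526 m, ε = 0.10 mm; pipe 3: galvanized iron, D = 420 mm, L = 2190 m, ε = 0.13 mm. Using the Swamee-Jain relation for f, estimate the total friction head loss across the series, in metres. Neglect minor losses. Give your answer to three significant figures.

Pipe 1: V = 1.682 m/s, Re = 4.77×10^5, ε/D = 8.51×10^-4, f = 0.01971, h_1 = f(L/D)V²/2g = 21.08 m
Pipe 2: V = 2.937 m/s, Re = 6.30×10^5, ε/D = 4.02×10^-4, f = 0.01692, h_2 = f(L/D)V²/2g = 15.71 m
Pipe 3: V = 1.032 m/s, Re = 3.74×10^5, ε/D = 3.10×10^-4, f = 0.01681, h_3 = f(L/D)V²/2g = 4.759 m
Series → Q common, losses add: H = Σh = 41.55 m

H ≈ 41.5 m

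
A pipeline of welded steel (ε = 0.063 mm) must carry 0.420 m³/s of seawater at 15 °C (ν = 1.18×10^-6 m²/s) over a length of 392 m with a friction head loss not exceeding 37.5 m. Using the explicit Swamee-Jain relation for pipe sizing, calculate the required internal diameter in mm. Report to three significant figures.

Swamee-Jain (Type III): D = 0.66·[ε^1.25·(LQ²/(gh_f))^4.75 + ν·Q^9.4·(L/(gh_f))^5.2]^0.04
LQ²/(gh_f) = 0.1880; L/(gh_f) = 1.066
Term 1 = ε^1.25·(…)^4.75 = 2.00×10^-9; Term 2 = ν·Q^9.4·(…)^5.2 = 4.72×10^-10
D = 0.66·(2.00×10^-9 + 4.72×10^-10)^0.04 = 0.2987 m = 299 mm
Check: V = 5.99 m/s, Re = 1.52×10^6, f = 0.01460, h_f = 35.1 m ≈ 37.5 m ✓

D ≈ 299 mm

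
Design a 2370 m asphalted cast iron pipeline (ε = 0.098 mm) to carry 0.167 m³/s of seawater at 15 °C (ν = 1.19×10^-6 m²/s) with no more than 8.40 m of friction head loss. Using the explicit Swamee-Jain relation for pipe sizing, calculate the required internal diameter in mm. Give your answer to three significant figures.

Swamee-Jain (Type III): D = 0.66·[ε^1.25·(LQ²/(gh_f))^4.75 + ν·Q^9.4·(L/(gh_f))^5.2]^0.04
LQ²/(gh_f) = 0.8021; L/(gh_f) = 28.76
Term 1 = ε^1.25·(…)^4.75 = 3.42×10^-6; Term 2 = ν·Q^9.4·(…)^5.2 = 2.26×10^-6
D = 0.66·(3.42×10^-6 + 2.26×10^-6)^0.04 = 0.4071 m = 407 mm
Check: V = 1.28 m/s, Re = 4.39×10^5, f = 0.01605, h_f = 7.84 m ≈ 8.40 m ✓

D ≈ 407 mm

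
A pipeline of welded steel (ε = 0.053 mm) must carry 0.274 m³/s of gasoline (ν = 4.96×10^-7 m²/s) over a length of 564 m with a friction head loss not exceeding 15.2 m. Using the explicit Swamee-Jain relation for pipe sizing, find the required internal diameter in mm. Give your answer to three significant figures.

Swamee-Jain (Type III): D = 0.66·[ε^1.25·(LQ²/(gh_f))^4.75 + ν·Q^9.4·(L/(gh_f))^5.2]^0.04
LQ²/(gh_f) = 0.2840; L/(gh_f) = 3.782
Term 1 = ε^1.25·(…)^4.75 = 1.14×10^-8; Term 2 = ν·Q^9.4·(…)^5.2 = 2.60×10^-9
D = 0.66·(1.14×10^-8 + 2.60×10^-9)^0.04 = 0.3202 m = 320 mm
Check: V = 3.40 m/s, Re = 2.20×10^6, f = 0.01383, h_f = 14.4 m ≈ 15.2 m ✓

D ≈ 320 mm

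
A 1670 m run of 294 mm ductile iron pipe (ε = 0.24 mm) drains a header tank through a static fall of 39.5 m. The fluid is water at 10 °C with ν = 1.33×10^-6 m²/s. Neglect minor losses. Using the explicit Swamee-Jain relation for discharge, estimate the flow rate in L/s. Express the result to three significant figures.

Q ≈ 181 L/s

Swamee-Jain (Type II): Q = -0.965·√(gD⁵h_f/L)·ln[ε/(3.7D) + √(3.17ν²L/(gD³h_f))]
√(gD⁵h_f/L) = √(9.81·0.294⁵·39.5/1670) = 0.02258
ε/(3.7D) = 2.21×10^-4; √(3.17ν²L/(gD³h_f)) = 3.08×10^-5
Q = -0.965·0.02258·ln(2.515×10^-4) = 0.1806 m³/s
Check: V = 2.66 m/s, Re = 5.88×10^5, f = 0.01941, h_f = 39.7 m ≈ 39.5 m ✓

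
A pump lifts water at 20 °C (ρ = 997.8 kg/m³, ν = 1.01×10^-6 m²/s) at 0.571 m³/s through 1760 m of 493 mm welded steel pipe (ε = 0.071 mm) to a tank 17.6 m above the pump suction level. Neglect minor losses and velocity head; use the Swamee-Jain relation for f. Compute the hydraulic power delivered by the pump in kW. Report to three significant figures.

V = 4Q/(πD²) = 2.991 m/s; Re = 1.46×10^6; ε/D = 1.44×10^-4; f = 0.01379
h_f = f(L/D)V²/2g = 22.45 m
Total head H = z + h_f = 17.6 + 22.45 = 40.05 m
P_hyd = ρgQH = 997.8·9.81·0.571·40.05 = 223.8 kW

P_hyd ≈ 224 kW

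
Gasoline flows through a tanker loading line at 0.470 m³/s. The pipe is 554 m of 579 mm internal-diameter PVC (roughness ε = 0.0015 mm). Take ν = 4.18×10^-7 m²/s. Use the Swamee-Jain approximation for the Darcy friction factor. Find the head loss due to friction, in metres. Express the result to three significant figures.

V = 4Q/(πD²) = 4·0.470/(π·0.579²) = 1.785 m/s
Re = VD/ν = 1.785·0.579/4.18×10^-7 = 2.47×10^6 → turbulent
ε/D = 0.0015/579 = 2.59×10^-6
Swamee-Jain: f = 0.01014
h_f = f(L/D)V²/(2g) = 0.01014·(554/0.579)·1.785²/(2·9.81) = 1.575 m

h_f ≈ 1.58 m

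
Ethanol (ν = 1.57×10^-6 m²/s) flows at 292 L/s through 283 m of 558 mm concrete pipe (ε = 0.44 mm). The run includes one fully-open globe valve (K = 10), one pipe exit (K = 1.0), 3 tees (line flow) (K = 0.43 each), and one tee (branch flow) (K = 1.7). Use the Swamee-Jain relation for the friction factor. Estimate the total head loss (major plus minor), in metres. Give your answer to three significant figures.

V = 4Q/(πD²) = 1.194 m/s; V²/2g = 0.07267 m
Re = 4.24×10^5, ε/D = 7.89×10^-4 → f = 0.01950 (Swamee-Jain)
Major: h_f = f(L/D)·V²/2g = 0.01950·507.2·0.07267 = 0.7186 m
Minor: ΣK = 14.0; h_m = ΣK·V²/2g = 1.017 m
Total H_L = 0.7186 + 1.017 = 1.735 m

H_L ≈ 1.74 m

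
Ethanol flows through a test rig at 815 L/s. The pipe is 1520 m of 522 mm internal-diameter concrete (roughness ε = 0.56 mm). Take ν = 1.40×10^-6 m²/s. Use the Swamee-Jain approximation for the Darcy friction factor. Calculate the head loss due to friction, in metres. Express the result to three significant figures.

h_f ≈ 43.6 m

V = 4Q/(πD²) = 4·0.815/(π·0.522²) = 3.808 m/s
Re = VD/ν = 3.808·0.522/1.40×10^-6 = 1.42×10^6 → turbulent
ε/D = 0.56/522 = 0.00107
Swamee-Jain: f = 0.02025
h_f = f(L/D)V²/(2g) = 0.02025·(1520/0.522)·3.808²/(2·9.81) = 43.59 m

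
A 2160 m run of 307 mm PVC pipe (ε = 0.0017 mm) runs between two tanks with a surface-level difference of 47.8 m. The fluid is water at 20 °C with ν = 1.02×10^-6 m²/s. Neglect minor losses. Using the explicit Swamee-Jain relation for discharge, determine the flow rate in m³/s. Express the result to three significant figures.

Swamee-Jain (Type II): Q = -0.965·√(gD⁵h_f/L)·ln[ε/(3.7D) + √(3.17ν²L/(gD³h_f))]
√(gD⁵h_f/L) = √(9.81·0.307⁵·47.8/2160) = 0.02433
ε/(3.7D) = 1.50×10^-6; √(3.17ν²L/(gD³h_f)) = 2.29×10^-5
Q = -0.965·0.02433·ln(2.441×10^-5) = 0.2494 m³/s
Check: V = 3.37 m/s, Re = 1.01×10^6, f = 0.01172, h_f = 47.7 m ≈ 47.8 m ✓

Q ≈ 0.249 m³/s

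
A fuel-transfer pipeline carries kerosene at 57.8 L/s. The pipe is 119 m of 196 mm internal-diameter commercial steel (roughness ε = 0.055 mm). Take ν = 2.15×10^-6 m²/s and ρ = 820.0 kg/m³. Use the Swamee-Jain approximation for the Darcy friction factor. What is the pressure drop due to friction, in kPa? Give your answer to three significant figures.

Δp ≈ 16.4 kPa

V = 4Q/(πD²) = 4·0.0578/(π·0.196²) = 1.916 m/s
Re = VD/ν = 1.916·0.196/2.15×10^-6 = 1.75×10^5 → turbulent
ε/D = 0.055/196 = 2.81×10^-4
Swamee-Jain: f = 0.01796
h_f = f(L/D)V²/(2g) = 0.01796·(119/0.196)·1.916²/(2·9.81) = 2.039 m
Δp = ρg·h_f = 820.0·9.81·2.039 = 16.41 kPa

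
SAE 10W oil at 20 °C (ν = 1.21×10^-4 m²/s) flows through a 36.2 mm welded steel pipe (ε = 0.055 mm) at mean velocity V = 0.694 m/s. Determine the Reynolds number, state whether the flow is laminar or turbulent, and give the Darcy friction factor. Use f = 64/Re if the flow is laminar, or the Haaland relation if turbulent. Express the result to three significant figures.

Re ≈ 208; laminar; f = 64/Re ≈ 0.308

Re = VD/ν = 0.6940·0.0362/1.21×10^-4 = 208
Re < 2300 → laminar → f = 64/Re = 0.3082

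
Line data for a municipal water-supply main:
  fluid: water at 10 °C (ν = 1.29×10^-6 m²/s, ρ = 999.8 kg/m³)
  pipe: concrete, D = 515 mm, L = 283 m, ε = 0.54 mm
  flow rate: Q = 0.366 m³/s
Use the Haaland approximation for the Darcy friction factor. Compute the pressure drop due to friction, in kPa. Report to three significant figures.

V = 4Q/(πD²) = 4·0.366/(π·0.515²) = 1.757 m/s
Re = VD/ν = 1.757·0.515/1.29×10^-6 = 7.01×10^5 → turbulent
ε/D = 0.54/515 = 0.00105
Haaland: f = 0.02027
h_f = f(L/D)V²/(2g) = 0.02027·(283/0.515)·1.757²/(2·9.81) = 1.752 m
Δp = ρg·h_f = 999.8·9.81·1.752 = 17.19 kPa

Δp ≈ 17.2 kPa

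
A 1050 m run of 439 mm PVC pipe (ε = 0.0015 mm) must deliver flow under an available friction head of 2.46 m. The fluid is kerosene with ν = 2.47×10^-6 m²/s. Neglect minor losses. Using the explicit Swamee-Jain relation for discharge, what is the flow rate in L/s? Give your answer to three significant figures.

Swamee-Jain (Type II): Q = -0.965·√(gD⁵h_f/L)·ln[ε/(3.7D) + √(3.17ν²L/(gD³h_f))]
√(gD⁵h_f/L) = √(9.81·0.439⁵·2.46/1050) = 0.01936
ε/(3.7D) = 9.23×10^-7; √(3.17ν²L/(gD³h_f)) = 9.97×10^-5
Q = -0.965·0.01936·ln(1.007×10^-4) = 0.1719 m³/s
Check: V = 1.14 m/s, Re = 2.02×10^5, f = 0.01554, h_f = 2.44 m ≈ 2.46 m ✓

Q ≈ 172 L/s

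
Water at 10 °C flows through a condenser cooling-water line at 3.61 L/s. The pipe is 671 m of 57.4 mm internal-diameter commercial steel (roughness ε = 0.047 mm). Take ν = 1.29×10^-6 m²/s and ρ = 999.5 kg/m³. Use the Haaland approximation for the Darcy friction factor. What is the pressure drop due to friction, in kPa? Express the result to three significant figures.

V = 4Q/(πD²) = 4·0.00361/(π·0.0574²) = 1.395 m/s
Re = VD/ν = 1.395·0.0574/1.29×10^-6 = 6.21×10^4 → turbulent
ε/D = 0.047/57.4 = 8.19×10^-4
Haaland: f = 0.02253
h_f = f(L/D)V²/(2g) = 0.02253·(671/0.0574)·1.395²/(2·9.81) = 26.12 m
Δp = ρg·h_f = 999.5·9.81·26.12 = 256.1 kPa

Δp ≈ 256 kPa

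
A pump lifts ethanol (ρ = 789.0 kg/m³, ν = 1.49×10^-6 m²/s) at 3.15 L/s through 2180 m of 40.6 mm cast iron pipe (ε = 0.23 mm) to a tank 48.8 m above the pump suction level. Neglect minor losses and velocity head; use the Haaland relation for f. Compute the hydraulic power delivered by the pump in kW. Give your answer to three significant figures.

V = 4Q/(πD²) = 2.433 m/s; Re = 6.63×10^4; ε/D = 0.00567; f = 0.03278
h_f = f(L/D)V²/2g = 531.2 m
Total head H = z + h_f = 48.8 + 531.2 = 580.0 m
P_hyd = ρgQH = 789.0·9.81·0.00315·580.0 = 14.14 kW

P_hyd ≈ 14.1 kW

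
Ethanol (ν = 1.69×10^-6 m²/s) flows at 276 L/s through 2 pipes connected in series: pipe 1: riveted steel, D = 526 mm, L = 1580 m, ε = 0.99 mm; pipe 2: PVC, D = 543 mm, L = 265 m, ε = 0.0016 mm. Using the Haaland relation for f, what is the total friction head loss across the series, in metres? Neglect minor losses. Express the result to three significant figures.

H ≈ 6.29 m

Pipe 1: V = 1.270 m/s, Re = 3.95×10^5, ε/D = 0.00188, f = 0.02352, h_1 = f(L/D)V²/2g = 5.808 m
Pipe 2: V = 1.192 m/s, Re = 3.83×10^5, ε/D = 2.95×10^-6, f = 0.01374, h_2 = f(L/D)V²/2g = 0.4853 m
Series → Q common, losses add: H = Σh = 6.293 m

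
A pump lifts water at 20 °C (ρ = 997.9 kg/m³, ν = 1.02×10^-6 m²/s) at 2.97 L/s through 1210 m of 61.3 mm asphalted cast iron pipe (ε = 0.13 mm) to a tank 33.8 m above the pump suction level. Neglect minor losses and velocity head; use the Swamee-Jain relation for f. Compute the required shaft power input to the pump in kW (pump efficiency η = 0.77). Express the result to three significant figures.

P_shaft ≈ 2.30 kW

V = 4Q/(πD²) = 1.006 m/s; Re = 6.05×10^4; ε/D = 0.00212; f = 0.02659
h_f = f(L/D)V²/2g = 27.09 m
Total head H = z + h_f = 33.8 + 27.09 = 60.89 m
P_hyd = ρgQH = 997.9·9.81·0.00297·60.89 = 1.770 kW
P_shaft = P_hyd/η = 1.770/0.77 = 2.299 kW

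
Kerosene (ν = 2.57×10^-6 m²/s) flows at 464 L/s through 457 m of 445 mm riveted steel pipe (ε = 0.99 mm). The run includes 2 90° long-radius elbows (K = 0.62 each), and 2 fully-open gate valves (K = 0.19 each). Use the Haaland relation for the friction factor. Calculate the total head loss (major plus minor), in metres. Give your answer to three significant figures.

V = 4Q/(πD²) = 2.983 m/s; V²/2g = 0.4536 m
Re = 5.17×10^5, ε/D = 0.00222 → f = 0.02444 (Haaland)
Major: h_f = f(L/D)·V²/2g = 0.02444·1027·0.4536 = 11.38 m
Minor: ΣK = 1.62; h_m = ΣK·V²/2g = 0.7349 m
Total H_L = 11.38 + 0.7349 = 12.12 m

H_L ≈ 12.1 m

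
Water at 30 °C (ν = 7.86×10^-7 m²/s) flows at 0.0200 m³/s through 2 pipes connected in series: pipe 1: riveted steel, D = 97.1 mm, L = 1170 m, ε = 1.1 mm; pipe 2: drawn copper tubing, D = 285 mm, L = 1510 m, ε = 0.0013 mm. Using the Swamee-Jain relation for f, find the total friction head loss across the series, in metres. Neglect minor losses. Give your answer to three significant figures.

H ≈ 179 m

Pipe 1: V = 2.701 m/s, Re = 3.34×10^5, ε/D = 0.0113, f = 0.03983, h_1 = f(L/D)V²/2g = 178.4 m
Pipe 2: V = 0.3135 m/s, Re = 1.14×10^5, ε/D = 4.56×10^-6, f = 0.01742, h_2 = f(L/D)V²/2g = 0.4625 m
Series → Q common, losses add: H = Σh = 178.9 m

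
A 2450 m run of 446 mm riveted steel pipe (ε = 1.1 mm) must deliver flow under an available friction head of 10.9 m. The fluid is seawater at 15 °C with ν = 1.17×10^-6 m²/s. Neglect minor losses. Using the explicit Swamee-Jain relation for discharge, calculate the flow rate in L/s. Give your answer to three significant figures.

Swamee-Jain (Type II): Q = -0.965·√(gD⁵h_f/L)·ln[ε/(3.7D) + √(3.17ν²L/(gD³h_f))]
√(gD⁵h_f/L) = √(9.81·0.446⁵·10.9/2450) = 0.02775
ε/(3.7D) = 6.67×10^-4; √(3.17ν²L/(gD³h_f)) = 3.35×10^-5
Q = -0.965·0.02775·ln(7.001×10^-4) = 0.1945 m³/s
Check: V = 1.25 m/s, Re = 4.75×10^5, f = 0.02523, h_f = 11.0 m ≈ 10.9 m ✓

Q ≈ 195 L/s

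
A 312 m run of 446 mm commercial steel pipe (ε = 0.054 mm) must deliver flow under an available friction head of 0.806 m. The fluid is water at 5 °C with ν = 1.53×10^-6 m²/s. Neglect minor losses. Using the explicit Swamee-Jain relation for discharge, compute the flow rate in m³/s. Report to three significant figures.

Swamee-Jain (Type II): Q = -0.965·√(gD⁵h_f/L)·ln[ε/(3.7D) + √(3.17ν²L/(gD³h_f))]
√(gD⁵h_f/L) = √(9.81·0.446⁵·0.806/312) = 0.02115
ε/(3.7D) = 3.27×10^-5; √(3.17ν²L/(gD³h_f)) = 5.75×10^-5
Q = -0.965·0.02115·ln(9.017×10^-5) = 0.1901 m³/s
Check: V = 1.22 m/s, Re = 3.55×10^5, f = 0.01530, h_f = 0.808 m ≈ 0.806 m ✓

Q ≈ 0.190 m³/s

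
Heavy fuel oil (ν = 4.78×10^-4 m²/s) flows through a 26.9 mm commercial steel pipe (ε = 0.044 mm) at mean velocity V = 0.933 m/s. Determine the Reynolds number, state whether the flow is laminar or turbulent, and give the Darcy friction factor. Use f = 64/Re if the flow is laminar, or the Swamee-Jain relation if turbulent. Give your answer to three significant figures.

Re ≈ 52.5; laminar; f = 64/Re ≈ 1.22

Re = VD/ν = 0.9330·0.0269/4.78×10^-4 = 52.5
Re < 2300 → laminar → f = 64/Re = 1.219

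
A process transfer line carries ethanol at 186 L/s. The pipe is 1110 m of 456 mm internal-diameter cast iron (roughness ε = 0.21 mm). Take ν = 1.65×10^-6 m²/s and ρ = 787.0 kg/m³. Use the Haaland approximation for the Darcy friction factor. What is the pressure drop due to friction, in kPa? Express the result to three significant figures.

V = 4Q/(πD²) = 4·0.186/(π·0.456²) = 1.139 m/s
Re = VD/ν = 1.139·0.456/1.65×10^-6 = 3.15×10^5 → turbulent
ε/D = 0.21/456 = 4.61×10^-4
Haaland: f = 0.01778
h_f = f(L/D)V²/(2g) = 0.01778·(1110/0.456)·1.139²/(2·9.81) = 2.862 m
Δp = ρg·h_f = 787.0·9.81·2.862 = 22.09 kPa

Δp ≈ 22.1 kPa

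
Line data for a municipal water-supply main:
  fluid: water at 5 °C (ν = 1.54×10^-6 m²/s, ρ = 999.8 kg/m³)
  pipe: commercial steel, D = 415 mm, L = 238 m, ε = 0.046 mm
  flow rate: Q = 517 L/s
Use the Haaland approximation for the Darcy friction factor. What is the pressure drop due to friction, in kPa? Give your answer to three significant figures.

V = 4Q/(πD²) = 4·0.517/(π·0.415²) = 3.822 m/s
Re = VD/ν = 3.822·0.415/1.54×10^-6 = 1.03×10^6 → turbulent
ε/D = 0.046/415 = 1.11×10^-4
Haaland: f = 0.01345
h_f = f(L/D)V²/(2g) = 0.01345·(238/0.415)·3.822²/(2·9.81) = 5.745 m
Δp = ρg·h_f = 999.8·9.81·5.745 = 56.34 kPa

Δp ≈ 56.3 kPa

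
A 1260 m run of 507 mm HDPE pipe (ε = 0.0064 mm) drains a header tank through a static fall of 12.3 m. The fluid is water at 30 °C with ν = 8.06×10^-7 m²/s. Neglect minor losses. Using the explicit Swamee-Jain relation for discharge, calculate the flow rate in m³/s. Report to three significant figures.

Q ≈ 0.603 m³/s

Swamee-Jain (Type II): Q = -0.965·√(gD⁵h_f/L)·ln[ε/(3.7D) + √(3.17ν²L/(gD³h_f))]
√(gD⁵h_f/L) = √(9.81·0.507⁵·12.3/1260) = 0.05664
ε/(3.7D) = 3.41×10^-6; √(3.17ν²L/(gD³h_f)) = 1.28×10^-5
Q = -0.965·0.05664·ln(1.626×10^-5) = 0.6027 m³/s
Check: V = 2.99 m/s, Re = 1.88×10^6, f = 0.01091, h_f = 12.3 m ≈ 12.3 m ✓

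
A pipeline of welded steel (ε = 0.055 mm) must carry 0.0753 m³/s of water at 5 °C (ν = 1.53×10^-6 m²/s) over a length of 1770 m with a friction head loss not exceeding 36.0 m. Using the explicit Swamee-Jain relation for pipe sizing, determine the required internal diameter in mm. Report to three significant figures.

Swamee-Jain (Type III): D = 0.66·[ε^1.25·(LQ²/(gh_f))^4.75 + ν·Q^9.4·(L/(gh_f))^5.2]^0.04
LQ²/(gh_f) = 0.02842; L/(gh_f) = 5.012
Term 1 = ε^1.25·(…)^4.75 = 2.14×10^-13; Term 2 = ν·Q^9.4·(…)^5.2 = 1.85×10^-13
D = 0.66·(2.14×10^-13 + 1.85×10^-13)^0.04 = 0.2107 m = 211 mm
Check: V = 2.16 m/s, Re = 2.97×10^5, f = 0.01679, h_f = 33.6 m ≈ 36.0 m ✓

D ≈ 211 mm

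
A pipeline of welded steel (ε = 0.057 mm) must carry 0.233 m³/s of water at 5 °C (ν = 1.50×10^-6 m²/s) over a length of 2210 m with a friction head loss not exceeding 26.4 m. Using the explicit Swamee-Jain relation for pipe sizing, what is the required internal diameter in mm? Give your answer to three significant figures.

D ≈ 359 mm

Swamee-Jain (Type III): D = 0.66·[ε^1.25·(LQ²/(gh_f))^4.75 + ν·Q^9.4·(L/(gh_f))^5.2]^0.04
LQ²/(gh_f) = 0.4633; L/(gh_f) = 8.533
Term 1 = ε^1.25·(…)^4.75 = 1.28×10^-7; Term 2 = ν·Q^9.4·(…)^5.2 = 1.18×10^-7
D = 0.66·(1.28×10^-7 + 1.18×10^-7)^0.04 = 0.3591 m = 359 mm
Check: V = 2.30 m/s, Re = 5.51×10^5, f = 0.01497, h_f = 24.9 m ≈ 26.4 m ✓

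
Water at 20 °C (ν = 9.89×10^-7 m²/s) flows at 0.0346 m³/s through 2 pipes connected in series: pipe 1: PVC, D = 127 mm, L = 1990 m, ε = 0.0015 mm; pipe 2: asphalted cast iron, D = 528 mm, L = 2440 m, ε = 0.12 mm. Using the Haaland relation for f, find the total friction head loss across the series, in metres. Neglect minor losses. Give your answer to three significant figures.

Pipe 1: V = 2.731 m/s, Re = 3.51×10^5, ε/D = 1.18×10^-5, f = 0.01404, h_1 = f(L/D)V²/2g = 83.64 m
Pipe 2: V = 0.1580 m/s, Re = 8.44×10^4, ε/D = 2.27×10^-4, f = 0.01941, h_2 = f(L/D)V²/2g = 0.1142 m
Series → Q common, losses add: H = Σh = 83.75 m

H ≈ 83.8 m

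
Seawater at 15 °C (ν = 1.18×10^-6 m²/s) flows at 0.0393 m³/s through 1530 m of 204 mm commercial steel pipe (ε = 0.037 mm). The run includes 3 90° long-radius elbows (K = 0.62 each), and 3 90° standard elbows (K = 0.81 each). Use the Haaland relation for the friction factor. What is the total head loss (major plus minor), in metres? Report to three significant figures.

H_L ≈ 9.52 m

V = 4Q/(πD²) = 1.202 m/s; V²/2g = 0.07369 m
Re = 2.08×10^5, ε/D = 1.81×10^-4 → f = 0.01666 (Haaland)
Major: h_f = f(L/D)·V²/2g = 0.01666·7500·0.07369 = 9.207 m
Minor: ΣK = 4.29; h_m = ΣK·V²/2g = 0.3161 m
Total H_L = 9.207 + 0.3161 = 9.524 m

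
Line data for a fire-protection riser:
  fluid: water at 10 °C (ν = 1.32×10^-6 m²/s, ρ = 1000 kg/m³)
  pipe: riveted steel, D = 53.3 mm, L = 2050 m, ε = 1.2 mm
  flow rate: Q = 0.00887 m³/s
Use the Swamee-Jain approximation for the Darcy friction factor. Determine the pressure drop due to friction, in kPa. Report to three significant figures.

Δp ≈ 1.56×10^4 kPa

V = 4Q/(πD²) = 4·0.00887/(π·0.0533²) = 3.975 m/s
Re = VD/ν = 3.975·0.0533/1.32×10^-6 = 1.61×10^5 → turbulent
ε/D = 1.2/53.3 = 0.0225
Swamee-Jain: f = 0.05131
h_f = f(L/D)V²/(2g) = 0.05131·(2050/0.0533)·3.975²/(2·9.81) = 1590 m
Δp = ρg·h_f = 1000·9.81·1590 = 1.559×10^4 kPa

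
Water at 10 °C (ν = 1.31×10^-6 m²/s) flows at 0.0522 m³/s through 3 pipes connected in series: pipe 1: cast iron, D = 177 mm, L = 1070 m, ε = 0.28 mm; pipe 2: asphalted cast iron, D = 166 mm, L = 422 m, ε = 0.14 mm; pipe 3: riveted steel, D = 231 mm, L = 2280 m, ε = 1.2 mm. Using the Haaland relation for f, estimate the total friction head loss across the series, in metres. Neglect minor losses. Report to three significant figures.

Pipe 1: V = 2.121 m/s, Re = 2.87×10^5, ε/D = 0.00158, f = 0.02272, h_1 = f(L/D)V²/2g = 31.51 m
Pipe 2: V = 2.412 m/s, Re = 3.06×10^5, ε/D = 8.43×10^-4, f = 0.01982, h_2 = f(L/D)V²/2g = 14.94 m
Pipe 3: V = 1.246 m/s, Re = 2.20×10^5, ε/D = 0.00519, f = 0.03117, h_3 = f(L/D)V²/2g = 24.32 m
Series → Q common, losses add: H = Σh = 70.77 m

H ≈ 70.8 m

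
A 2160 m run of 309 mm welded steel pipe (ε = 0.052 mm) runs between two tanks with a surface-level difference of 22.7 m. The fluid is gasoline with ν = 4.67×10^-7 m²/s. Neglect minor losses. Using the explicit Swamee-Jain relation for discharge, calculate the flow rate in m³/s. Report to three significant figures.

Q ≈ 0.160 m³/s

Swamee-Jain (Type II): Q = -0.965·√(gD⁵h_f/L)·ln[ε/(3.7D) + √(3.17ν²L/(gD³h_f))]
√(gD⁵h_f/L) = √(9.81·0.309⁵·22.7/2160) = 0.01704
ε/(3.7D) = 4.55×10^-5; √(3.17ν²L/(gD³h_f)) = 1.51×10^-5
Q = -0.965·0.01704·ln(6.056×10^-5) = 0.1597 m³/s
Check: V = 2.13 m/s, Re = 1.41×10^6, f = 0.01413, h_f = 22.8 m ≈ 22.7 m ✓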